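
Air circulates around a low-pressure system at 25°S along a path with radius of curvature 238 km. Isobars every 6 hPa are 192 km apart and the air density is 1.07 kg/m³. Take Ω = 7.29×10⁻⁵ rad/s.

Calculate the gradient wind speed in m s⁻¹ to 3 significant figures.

Coriolis parameter at 25°S:
f = 2Ω sin φ = 2 × 7.29×10⁻⁵ × sin 25° = 6.16×10⁻⁵ s⁻¹
Pressure gradient: |∂P/∂n| = 600 Pa / 192000 m = 3.12×10⁻³ Pa/m
Geostrophic speed: V_g = |∂P/∂n|/(fρ) = 3.12×10⁻³/(6.16×10⁻⁵ × 1.07) = 47.4 m/s
Around a low, centrifugal force acts outward with Coriolis, so pressure-gradient force balances both:
(1/ρ)|∂P/∂n| = fV + V²/R  →  V² + fR·V − fR·V_g = 0
With fR = 6.16×10⁻⁵ × 238×10³ m = 14.7 m/s:
V = [−fR + √((fR)² + 4 fR V_g)]/2 = [−14.7 + √(14.7² + 4×14.7×47.4)]/2 = 20 m/s
Subgeostrophic (V < V_g = 47.4 m/s), as expected around a low.

20.0 m s⁻¹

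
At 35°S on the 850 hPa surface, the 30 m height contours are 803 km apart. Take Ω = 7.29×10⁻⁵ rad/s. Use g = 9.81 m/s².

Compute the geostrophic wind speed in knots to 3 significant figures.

Coriolis parameter at 35°S:
f = 2Ω sin φ = 2 × 7.29×10⁻⁵ × sin 35° = 8.36×10⁻⁵ s⁻¹
Height gradient: |∂Z/∂n| = 30 m / 803000 m = 3.74×10⁻⁵
On a pressure surface, geostrophic balance gives V_g = (g/f)|∂Z/∂n|:
V_g = 9.81 × 3.74×10⁻⁵ / 8.36×10⁻⁵ = 4.38 m/s
Converting: 4.38 m/s × 1.944 = 8.52 knots

8.52 knots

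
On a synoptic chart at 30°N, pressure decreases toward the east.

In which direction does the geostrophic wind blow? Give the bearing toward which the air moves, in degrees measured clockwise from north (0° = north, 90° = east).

180°

The pressure-gradient force points toward the east (bearing 090°).
Geostrophic balance: in the Northern Hemisphere the Coriolis force deflects motion to the right, so the geostrophic wind blows 90° to the right of the pressure-gradient force (low pressure on the left).
Rotating 090° by 90° clockwise gives 180° — the wind blows toward the south.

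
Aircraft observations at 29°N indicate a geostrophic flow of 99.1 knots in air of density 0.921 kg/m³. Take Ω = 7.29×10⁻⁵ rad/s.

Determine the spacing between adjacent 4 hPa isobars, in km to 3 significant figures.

Coriolis parameter at 29°N:
f = 2Ω sin φ = 2 × 7.29×10⁻⁵ × sin 29° = 7.07×10⁻⁵ s⁻¹
Wind speed in SI: 99.1 knots = 51.0 m/s
Geostrophic balance rearranged: |∂P/∂n| = f ρ V_g
|∂P/∂n| = 7.07×10⁻⁵ × 0.921 × 51.0 = 3.32×10⁻³ Pa/m
Isobar spacing: Δn = ΔP/|∂P/∂n| = 400 Pa / 3.32×10⁻³ Pa/m = 120520 m ≈ 121 km

121 km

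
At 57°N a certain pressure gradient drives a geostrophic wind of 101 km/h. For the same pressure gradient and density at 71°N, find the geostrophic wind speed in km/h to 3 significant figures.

With the same pressure gradient and density, V_g ∝ 1/f ∝ 1/sin φ.
V₂ = V₁ · sin φ₁ / sin φ₂ = 101 × sin 57° / sin 71°
V₂ = 101 × 0.8387/0.9455 = 89.6 km/h

89.6 km/h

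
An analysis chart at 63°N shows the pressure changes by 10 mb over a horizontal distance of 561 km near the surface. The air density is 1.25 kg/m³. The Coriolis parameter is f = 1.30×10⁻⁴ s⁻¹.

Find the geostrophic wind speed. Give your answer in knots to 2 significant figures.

Pressure gradient: |∂P/∂n| = 1000 Pa / 561000 m = 1.78×10⁻³ Pa/m
Geostrophic balance (pressure-gradient force = Coriolis force):
V_g = (1/(fρ)) |∂P/∂n| = 1.78×10⁻³ / (1.30×10⁻⁴ × 1.25) = 11.0 m/s
Converting: 11.0 m/s × 1.944 = 21 knots

21 knots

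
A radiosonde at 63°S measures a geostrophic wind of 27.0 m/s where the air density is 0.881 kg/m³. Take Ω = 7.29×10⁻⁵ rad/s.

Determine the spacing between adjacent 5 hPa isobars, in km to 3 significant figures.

Coriolis parameter at 63°S:
f = 2Ω sin φ = 2 × 7.29×10⁻⁵ × sin 63° = 1.30×10⁻⁴ s⁻¹
Geostrophic balance rearranged: |∂P/∂n| = f ρ V_g
|∂P/∂n| = 1.30×10⁻⁴ × 0.881 × 27.0 = 3.09×10⁻³ Pa/m
Isobar spacing: Δn = ΔP/|∂P/∂n| = 500 Pa / 3.09×10⁻³ Pa/m = 161805 m ≈ 162 km

162 km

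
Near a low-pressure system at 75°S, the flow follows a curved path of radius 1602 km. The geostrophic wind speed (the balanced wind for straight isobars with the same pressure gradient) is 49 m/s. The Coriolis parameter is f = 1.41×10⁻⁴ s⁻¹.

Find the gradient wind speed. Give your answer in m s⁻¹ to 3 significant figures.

41.4 m s⁻¹

Around a low, centrifugal force acts outward with Coriolis, so pressure-gradient force balances both:
(1/ρ)|∂P/∂n| = fV + V²/R  →  V² + fR·V − fR·V_g = 0
With fR = 1.41×10⁻⁴ × 1602×10³ m = 226 m/s:
V = [−fR + √((fR)² + 4 fR V_g)]/2 = [−226 + √(226² + 4×226×49)]/2 = 41.4 m/s
Subgeostrophic (V < V_g = 49 m/s), as expected around a low.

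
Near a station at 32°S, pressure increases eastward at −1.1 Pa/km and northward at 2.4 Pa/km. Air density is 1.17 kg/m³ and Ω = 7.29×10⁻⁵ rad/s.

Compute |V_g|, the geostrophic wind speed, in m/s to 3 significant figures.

Coriolis parameter at 32°S:
f = 2Ω sin φ = 2 × 7.29×10⁻⁵ × sin 32° = 7.73×10⁻⁵ s⁻¹
In the Southern Hemisphere f is negative: f = −7.73×10⁻⁵ s⁻¹.
Component geostrophic relations (x east, y north):
u_g = −(1/(fρ)) ∂P/∂y,  v_g = (1/(fρ)) ∂P/∂x
u_g = −(2.4×10⁻³)/(−7.73×10⁻⁵ × 1.17) = 26.5 m/s;  v_g = (−1.1×10⁻³)/(−7.73×10⁻⁵ × 1.17) = 12.2 m/s
|V_g| = √(u_g² + v_g²) = 29.2 m/s

29.2 m/s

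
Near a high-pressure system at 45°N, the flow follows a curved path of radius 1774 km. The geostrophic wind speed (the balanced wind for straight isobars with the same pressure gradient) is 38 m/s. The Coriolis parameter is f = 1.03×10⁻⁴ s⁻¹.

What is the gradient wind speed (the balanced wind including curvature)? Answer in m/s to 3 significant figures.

Around a high, pressure-gradient force acts outward with centrifugal, so Coriolis balances both:
fV = (1/ρ)|∂P/∂n| + V²/R  →  V² − fR·V + fR·V_g = 0
With fR = 1.03×10⁻⁴ × 1774×10³ m = 183 m/s:
V = [fR − √((fR)² − 4 fR V_g)]/2 = [183 − √(183² − 4×183×38)]/2 = 53.9 m/s
Supergeostrophic (V > V_g = 38 m/s), as expected around a high.

53.9 m/s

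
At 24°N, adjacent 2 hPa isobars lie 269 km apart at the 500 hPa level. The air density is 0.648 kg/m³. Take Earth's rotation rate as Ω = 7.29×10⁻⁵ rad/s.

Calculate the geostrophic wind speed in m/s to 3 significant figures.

Coriolis parameter at 24°N:
f = 2Ω sin φ = 2 × 7.29×10⁻⁵ × sin 24° = 5.93×10⁻⁵ s⁻¹
Pressure gradient: |∂P/∂n| = 200 Pa / 269000 m = 7.43×10⁻⁴ Pa/m
Geostrophic balance (pressure-gradient force = Coriolis force):
V_g = (1/(fρ)) |∂P/∂n| = 7.43×10⁻⁴ / (5.93×10⁻⁵ × 0.648) = 19.3 m/s

19.3 m/s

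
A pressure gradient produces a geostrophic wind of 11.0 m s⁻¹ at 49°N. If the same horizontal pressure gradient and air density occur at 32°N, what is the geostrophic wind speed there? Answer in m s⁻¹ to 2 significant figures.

16 m s⁻¹

With the same pressure gradient and density, V_g ∝ 1/f ∝ 1/sin φ.
V₂ = V₁ · sin φ₁ / sin φ₂ = 11.0 × sin 49° / sin 32°
V₂ = 11.0 × 0.7547/0.5299 = 16 m s⁻¹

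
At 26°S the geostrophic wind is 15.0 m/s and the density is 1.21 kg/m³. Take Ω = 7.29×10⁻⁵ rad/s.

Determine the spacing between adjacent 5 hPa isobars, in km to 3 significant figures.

431 km

Coriolis parameter at 26°S:
f = 2Ω sin φ = 2 × 7.29×10⁻⁵ × sin 26° = 6.39×10⁻⁵ s⁻¹
Geostrophic balance rearranged: |∂P/∂n| = f ρ V_g
|∂P/∂n| = 6.39×10⁻⁵ × 1.21 × 15.0 = 1.16×10⁻³ Pa/m
Isobar spacing: Δn = ΔP/|∂P/∂n| = 500 Pa / 1.16×10⁻³ Pa/m = 431016 m ≈ 431 km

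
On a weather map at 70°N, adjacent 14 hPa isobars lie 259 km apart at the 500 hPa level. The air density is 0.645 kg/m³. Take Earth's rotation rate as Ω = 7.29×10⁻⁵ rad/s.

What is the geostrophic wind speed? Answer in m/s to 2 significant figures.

61 m/s

Coriolis parameter at 70°N:
f = 2Ω sin φ = 2 × 7.29×10⁻⁵ × sin 70° = 1.37×10⁻⁴ s⁻¹
Pressure gradient: |∂P/∂n| = 1400 Pa / 259000 m = 5.41×10⁻³ Pa/m
Geostrophic balance (pressure-gradient force = Coriolis force):
V_g = (1/(fρ)) |∂P/∂n| = 5.41×10⁻³ / (1.37×10⁻⁴ × 0.645) = 61.2 m/s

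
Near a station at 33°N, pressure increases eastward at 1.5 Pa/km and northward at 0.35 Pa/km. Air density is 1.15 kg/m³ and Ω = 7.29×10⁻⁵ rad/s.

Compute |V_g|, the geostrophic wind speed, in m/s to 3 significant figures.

16.9 m/s

Coriolis parameter at 33°N:
f = 2Ω sin φ = 2 × 7.29×10⁻⁵ × sin 33° = 7.94×10⁻⁵ s⁻¹
Component geostrophic relations (x east, y north):
u_g = −(1/(fρ)) ∂P/∂y,  v_g = (1/(fρ)) ∂P/∂x
u_g = −(0.35×10⁻³)/(7.94×10⁻⁵ × 1.15) = −3.83 m/s;  v_g = (1.5×10⁻³)/(7.94×10⁻⁵ × 1.15) = 16.4 m/s
|V_g| = √(u_g² + v_g²) = 16.9 m/s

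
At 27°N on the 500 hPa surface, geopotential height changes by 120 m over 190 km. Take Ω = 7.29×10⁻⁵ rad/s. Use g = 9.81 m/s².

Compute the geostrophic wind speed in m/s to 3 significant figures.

Coriolis parameter at 27°N:
f = 2Ω sin φ = 2 × 7.29×10⁻⁵ × sin 27° = 6.62×10⁻⁵ s⁻¹
Height gradient: |∂Z/∂n| = 120 m / 190000 m = 6.32×10⁻⁴
On a pressure surface, geostrophic balance gives V_g = (g/f)|∂Z/∂n|:
V_g = 9.81 × 6.32×10⁻⁴ / 6.62×10⁻⁵ = 93.6 m/s

93.6 m/s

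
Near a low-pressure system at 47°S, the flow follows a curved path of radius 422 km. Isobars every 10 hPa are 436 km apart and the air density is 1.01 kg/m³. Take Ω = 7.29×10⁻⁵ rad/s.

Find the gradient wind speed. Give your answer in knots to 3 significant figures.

30.7 knots

Coriolis parameter at 47°S:
f = 2Ω sin φ = 2 × 7.29×10⁻⁵ × sin 47° = 1.07×10⁻⁴ s⁻¹
Pressure gradient: |∂P/∂n| = 1000 Pa / 436000 m = 2.29×10⁻³ Pa/m
Geostrophic speed: V_g = |∂P/∂n|/(fρ) = 2.29×10⁻³/(1.07×10⁻⁴ × 1.01) = 21.3 m/s
Around a low, centrifugal force acts outward with Coriolis, so pressure-gradient force balances both:
(1/ρ)|∂P/∂n| = fV + V²/R  →  V² + fR·V − fR·V_g = 0
With fR = 1.07×10⁻⁴ × 422×10³ m = 45.0 m/s:
V = [−fR + √((fR)² + 4 fR V_g)]/2 = [−45.0 + √(45.0² + 4×45.0×21.3)]/2 = 15.8 m/s
Subgeostrophic (V < V_g = 21.3 m/s), as expected around a low.
Converting: 15.8 m/s × 1.944 = 30.7 knots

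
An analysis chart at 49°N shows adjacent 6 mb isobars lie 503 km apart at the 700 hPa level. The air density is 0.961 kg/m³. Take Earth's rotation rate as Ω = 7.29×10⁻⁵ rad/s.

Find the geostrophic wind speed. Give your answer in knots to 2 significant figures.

22 knots

Coriolis parameter at 49°N:
f = 2Ω sin φ = 2 × 7.29×10⁻⁵ × sin 49° = 1.10×10⁻⁴ s⁻¹
Pressure gradient: |∂P/∂n| = 600 Pa / 503000 m = 1.19×10⁻³ Pa/m
Geostrophic balance (pressure-gradient force = Coriolis force):
V_g = (1/(fρ)) |∂P/∂n| = 1.19×10⁻³ / (1.10×10⁻⁴ × 0.961) = 11.3 m/s
Converting: 11.3 m/s × 1.944 = 22 knots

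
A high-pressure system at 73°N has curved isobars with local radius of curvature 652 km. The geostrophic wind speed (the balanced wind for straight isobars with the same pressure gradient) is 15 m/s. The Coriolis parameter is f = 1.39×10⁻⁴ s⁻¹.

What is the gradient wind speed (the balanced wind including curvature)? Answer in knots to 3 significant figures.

Around a high, pressure-gradient force acts outward with centrifugal, so Coriolis balances both:
fV = (1/ρ)|∂P/∂n| + V²/R  →  V² − fR·V + fR·V_g = 0
With fR = 1.39×10⁻⁴ × 652×10³ m = 90.6 m/s:
V = [fR − √((fR)² − 4 fR V_g)]/2 = [90.6 − √(90.6² − 4×90.6×15)]/2 = 19 m/s
Supergeostrophic (V > V_g = 15 m/s), as expected around a high.
Converting: 19 m/s × 1.944 = 36.9 knots

36.9 knots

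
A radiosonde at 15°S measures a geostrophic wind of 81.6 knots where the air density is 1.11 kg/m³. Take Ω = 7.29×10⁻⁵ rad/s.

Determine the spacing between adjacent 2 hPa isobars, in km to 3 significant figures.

114 km

Coriolis parameter at 15°S:
f = 2Ω sin φ = 2 × 7.29×10⁻⁵ × sin 15° = 3.77×10⁻⁵ s⁻¹
Wind speed in SI: 81.6 knots = 42.0 m/s
Geostrophic balance rearranged: |∂P/∂n| = f ρ V_g
|∂P/∂n| = 3.77×10⁻⁵ × 1.11 × 42.0 = 1.76×10⁻³ Pa/m
Isobar spacing: Δn = ΔP/|∂P/∂n| = 200 Pa / 1.76×10⁻³ Pa/m = 113743 m ≈ 114 km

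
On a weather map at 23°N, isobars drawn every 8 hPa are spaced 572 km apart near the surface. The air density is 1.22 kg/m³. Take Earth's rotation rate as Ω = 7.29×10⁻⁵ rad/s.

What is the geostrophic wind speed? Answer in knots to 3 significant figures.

Coriolis parameter at 23°N:
f = 2Ω sin φ = 2 × 7.29×10⁻⁵ × sin 23° = 5.70×10⁻⁵ s⁻¹
Pressure gradient: |∂P/∂n| = 800 Pa / 572000 m = 1.40×10⁻³ Pa/m
Geostrophic balance (pressure-gradient force = Coriolis force):
V_g = (1/(fρ)) |∂P/∂n| = 1.40×10⁻³ / (5.70×10⁻⁵ × 1.22) = 20.1 m/s
Converting: 20.1 m/s × 1.944 = 39.1 knots

39.1 knots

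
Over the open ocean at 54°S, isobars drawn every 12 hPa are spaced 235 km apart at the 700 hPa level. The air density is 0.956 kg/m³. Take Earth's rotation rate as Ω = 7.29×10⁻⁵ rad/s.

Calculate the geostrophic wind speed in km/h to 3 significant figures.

Coriolis parameter at 54°S:
f = 2Ω sin φ = 2 × 7.29×10⁻⁵ × sin 54° = 1.18×10⁻⁴ s⁻¹
Pressure gradient: |∂P/∂n| = 1200 Pa / 235000 m = 5.11×10⁻³ Pa/m
Geostrophic balance (pressure-gradient force = Coriolis force):
V_g = (1/(fρ)) |∂P/∂n| = 5.11×10⁻³ / (1.18×10⁻⁴ × 0.956) = 45.3 m/s
Converting: 45.3 m/s × 3.6 = 163 km/h

163 km/h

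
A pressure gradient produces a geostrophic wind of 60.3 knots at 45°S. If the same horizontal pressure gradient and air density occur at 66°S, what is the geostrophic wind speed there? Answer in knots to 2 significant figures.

With the same pressure gradient and density, V_g ∝ 1/f ∝ 1/sin φ.
V₂ = V₁ · sin φ₁ / sin φ₂ = 60.3 × sin 45° / sin 66°
V₂ = 60.3 × 0.7071/0.9135 = 47 knots

47 knots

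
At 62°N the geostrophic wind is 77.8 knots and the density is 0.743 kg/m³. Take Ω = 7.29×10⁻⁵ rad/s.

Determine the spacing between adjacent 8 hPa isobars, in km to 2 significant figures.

Coriolis parameter at 62°N:
f = 2Ω sin φ = 2 × 7.29×10⁻⁵ × sin 62° = 1.29×10⁻⁴ s⁻¹
Wind speed in SI: 77.8 knots = 40.0 m/s
Geostrophic balance rearranged: |∂P/∂n| = f ρ V_g
|∂P/∂n| = 1.29×10⁻⁴ × 0.743 × 40.0 = 3.83×10⁻³ Pa/m
Isobar spacing: Δn = ΔP/|∂P/∂n| = 800 Pa / 3.83×10⁻³ Pa/m = 208973 m ≈ 210 km

210 km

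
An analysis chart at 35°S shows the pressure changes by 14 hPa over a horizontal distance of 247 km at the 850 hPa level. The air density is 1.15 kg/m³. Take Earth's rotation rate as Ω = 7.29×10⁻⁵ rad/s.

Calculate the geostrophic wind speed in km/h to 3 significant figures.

212 km/h

Coriolis parameter at 35°S:
f = 2Ω sin φ = 2 × 7.29×10⁻⁵ × sin 35° = 8.36×10⁻⁵ s⁻¹
Pressure gradient: |∂P/∂n| = 1400 Pa / 247000 m = 5.67×10⁻³ Pa/m
Geostrophic balance (pressure-gradient force = Coriolis force):
V_g = (1/(fρ)) |∂P/∂n| = 5.67×10⁻³ / (8.36×10⁻⁵ × 1.15) = 58.9 m/s
Converting: 58.9 m/s × 3.6 = 212 km/h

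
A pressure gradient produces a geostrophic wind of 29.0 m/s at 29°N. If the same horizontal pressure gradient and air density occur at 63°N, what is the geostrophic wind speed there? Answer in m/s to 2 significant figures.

16 m/s

With the same pressure gradient and density, V_g ∝ 1/f ∝ 1/sin φ.
V₂ = V₁ · sin φ₁ / sin φ₂ = 29.0 × sin 29° / sin 63°
V₂ = 29.0 × 0.4848/0.8910 = 16 m/s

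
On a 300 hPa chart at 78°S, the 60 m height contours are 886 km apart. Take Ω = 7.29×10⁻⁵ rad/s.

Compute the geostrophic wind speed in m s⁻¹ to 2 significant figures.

4.7 m s⁻¹

Coriolis parameter at 78°S:
f = 2Ω sin φ = 2 × 7.29×10⁻⁵ × sin 78° = 1.43×10⁻⁴ s⁻¹
Height gradient: |∂Z/∂n| = 60 m / 886000 m = 6.77×10⁻⁵
On a pressure surface, geostrophic balance gives V_g = (g/f)|∂Z/∂n|:
V_g = 9.81 × 6.77×10⁻⁵ / 1.43×10⁻⁴ = 4.66 m/s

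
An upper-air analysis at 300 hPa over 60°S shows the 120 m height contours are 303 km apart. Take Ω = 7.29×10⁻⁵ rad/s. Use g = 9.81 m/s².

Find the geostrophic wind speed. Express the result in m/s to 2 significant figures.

31 m/s

Coriolis parameter at 60°S:
f = 2Ω sin φ = 2 × 7.29×10⁻⁵ × sin 60° = 1.26×10⁻⁴ s⁻¹
Height gradient: |∂Z/∂n| = 120 m / 303000 m = 3.96×10⁻⁴
On a pressure surface, geostrophic balance gives V_g = (g/f)|∂Z/∂n|:
V_g = 9.81 × 3.96×10⁻⁴ / 1.26×10⁻⁴ = 30.8 m/s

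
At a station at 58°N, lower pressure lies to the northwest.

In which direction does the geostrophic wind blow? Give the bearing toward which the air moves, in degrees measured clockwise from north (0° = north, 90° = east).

045°

The pressure-gradient force points toward the northwest (bearing 315°).
Geostrophic balance: in the Northern Hemisphere the Coriolis force deflects motion to the right, so the geostrophic wind blows 90° to the right of the pressure-gradient force (low pressure on the left).
Rotating 315° by 90° clockwise gives 045° — the wind blows toward the northeast.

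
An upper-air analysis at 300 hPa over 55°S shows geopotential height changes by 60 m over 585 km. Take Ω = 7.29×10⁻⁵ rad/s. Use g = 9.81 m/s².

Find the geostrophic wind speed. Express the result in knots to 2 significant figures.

16 knots

Coriolis parameter at 55°S:
f = 2Ω sin φ = 2 × 7.29×10⁻⁵ × sin 55° = 1.19×10⁻⁴ s⁻¹
Height gradient: |∂Z/∂n| = 60 m / 585000 m = 1.03×10⁻⁴
On a pressure surface, geostrophic balance gives V_g = (g/f)|∂Z/∂n|:
V_g = 9.81 × 1.03×10⁻⁴ / 1.19×10⁻⁴ = 8.42 m/s
Converting: 8.42 m/s × 1.944 = 16 knots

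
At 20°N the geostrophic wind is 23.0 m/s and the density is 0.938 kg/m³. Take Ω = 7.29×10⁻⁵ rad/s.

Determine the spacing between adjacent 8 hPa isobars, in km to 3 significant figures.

Coriolis parameter at 20°N:
f = 2Ω sin φ = 2 × 7.29×10⁻⁵ × sin 20° = 4.99×10⁻⁵ s⁻¹
Geostrophic balance rearranged: |∂P/∂n| = f ρ V_g
|∂P/∂n| = 4.99×10⁻⁵ × 0.938 × 23.0 = 1.08×10⁻³ Pa/m
Isobar spacing: Δn = ΔP/|∂P/∂n| = 800 Pa / 1.08×10⁻³ Pa/m = 743618 m ≈ 744 km

744 km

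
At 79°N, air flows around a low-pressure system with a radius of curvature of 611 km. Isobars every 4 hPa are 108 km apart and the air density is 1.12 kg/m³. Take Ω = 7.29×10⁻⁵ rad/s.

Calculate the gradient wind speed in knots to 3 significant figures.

36.9 knots

Coriolis parameter at 79°N:
f = 2Ω sin φ = 2 × 7.29×10⁻⁵ × sin 79° = 1.43×10⁻⁴ s⁻¹
Pressure gradient: |∂P/∂n| = 400 Pa / 108000 m = 3.70×10⁻³ Pa/m
Geostrophic speed: V_g = |∂P/∂n|/(fρ) = 3.70×10⁻³/(1.43×10⁻⁴ × 1.12) = 23.1 m/s
Around a low, centrifugal force acts outward with Coriolis, so pressure-gradient force balances both:
(1/ρ)|∂P/∂n| = fV + V²/R  →  V² + fR·V − fR·V_g = 0
With fR = 1.43×10⁻⁴ × 611×10³ m = 87.4 m/s:
V = [−fR + √((fR)² + 4 fR V_g)]/2 = [−87.4 + √(87.4² + 4×87.4×23.1)]/2 = 19 m/s
Subgeostrophic (V < V_g = 23.1 m/s), as expected around a low.
Converting: 19 m/s × 1.944 = 36.9 knots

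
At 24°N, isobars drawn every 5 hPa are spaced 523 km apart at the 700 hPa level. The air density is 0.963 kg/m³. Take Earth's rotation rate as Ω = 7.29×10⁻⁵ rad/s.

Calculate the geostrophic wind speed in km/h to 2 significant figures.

60 km/h

Coriolis parameter at 24°N:
f = 2Ω sin φ = 2 × 7.29×10⁻⁵ × sin 24° = 5.93×10⁻⁵ s⁻¹
Pressure gradient: |∂P/∂n| = 500 Pa / 523000 m = 9.56×10⁻⁴ Pa/m
Geostrophic balance (pressure-gradient force = Coriolis force):
V_g = (1/(fρ)) |∂P/∂n| = 9.56×10⁻⁴ / (5.93×10⁻⁵ × 0.963) = 16.7 m/s
Converting: 16.7 m/s × 3.6 = 60 km/h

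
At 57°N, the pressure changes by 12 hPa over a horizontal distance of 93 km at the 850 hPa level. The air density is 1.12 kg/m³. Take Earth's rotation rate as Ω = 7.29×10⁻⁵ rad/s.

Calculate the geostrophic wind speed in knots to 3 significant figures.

Coriolis parameter at 57°N:
f = 2Ω sin φ = 2 × 7.29×10⁻⁵ × sin 57° = 1.22×10⁻⁴ s⁻¹
Pressure gradient: |∂P/∂n| = 1200 Pa / 93000 m = 1.29×10⁻² Pa/m
Geostrophic balance (pressure-gradient force = Coriolis force):
V_g = (1/(fρ)) |∂P/∂n| = 1.29×10⁻² / (1.22×10⁻⁴ × 1.12) = 94.2 m/s
Converting: 94.2 m/s × 1.944 = 183 knots

183 knots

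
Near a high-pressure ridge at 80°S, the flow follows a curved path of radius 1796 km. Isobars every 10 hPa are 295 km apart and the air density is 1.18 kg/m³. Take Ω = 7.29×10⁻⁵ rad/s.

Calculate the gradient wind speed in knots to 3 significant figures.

42.5 knots

Coriolis parameter at 80°S:
f = 2Ω sin φ = 2 × 7.29×10⁻⁵ × sin 80° = 1.44×10⁻⁴ s⁻¹
Pressure gradient: |∂P/∂n| = 1000 Pa / 295000 m = 3.39×10⁻³ Pa/m
Geostrophic speed: V_g = |∂P/∂n|/(fρ) = 3.39×10⁻³/(1.44×10⁻⁴ × 1.18) = 20.0 m/s
Around a high, pressure-gradient force acts outward with centrifugal, so Coriolis balances both:
fV = (1/ρ)|∂P/∂n| + V²/R  →  V² − fR·V + fR·V_g = 0
With fR = 1.44×10⁻⁴ × 1796×10³ m = 258 m/s:
V = [fR − √((fR)² − 4 fR V_g)]/2 = [258 − √(258² − 4×258×20)]/2 = 21.9 m/s
Supergeostrophic (V > V_g = 20 m/s), as expected around a high.
Converting: 21.9 m/s × 1.944 = 42.5 knots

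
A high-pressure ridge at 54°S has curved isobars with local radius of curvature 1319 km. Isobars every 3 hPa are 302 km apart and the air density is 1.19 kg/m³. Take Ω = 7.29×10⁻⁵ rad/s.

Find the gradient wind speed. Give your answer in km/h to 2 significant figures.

27 km/h

Coriolis parameter at 54°S:
f = 2Ω sin φ = 2 × 7.29×10⁻⁵ × sin 54° = 1.18×10⁻⁴ s⁻¹
Pressure gradient: |∂P/∂n| = 300 Pa / 302000 m = 9.93×10⁻⁴ Pa/m
Geostrophic speed: V_g = |∂P/∂n|/(fρ) = 9.93×10⁻⁴/(1.18×10⁻⁴ × 1.19) = 7.08 m/s
Around a high, pressure-gradient force acts outward with centrifugal, so Coriolis balances both:
fV = (1/ρ)|∂P/∂n| + V²/R  →  V² − fR·V + fR·V_g = 0
With fR = 1.18×10⁻⁴ × 1319×10³ m = 156 m/s:
V = [fR − √((fR)² − 4 fR V_g)]/2 = [156 − √(156² − 4×156×7.08)]/2 = 7.43 m/s
Supergeostrophic (V > V_g = 7.08 m/s), as expected around a high.
Converting: 7.43 m/s × 3.6 = 27 km/h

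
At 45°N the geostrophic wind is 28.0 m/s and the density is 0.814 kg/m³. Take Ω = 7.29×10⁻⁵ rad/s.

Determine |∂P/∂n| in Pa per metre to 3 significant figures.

Coriolis parameter at 45°N:
f = 2Ω sin φ = 2 × 7.29×10⁻⁵ × sin 45° = 1.03×10⁻⁴ s⁻¹
Geostrophic balance rearranged: |∂P/∂n| = f ρ V_g
|∂P/∂n| = 1.03×10⁻⁴ × 0.814 × 28.0 = 2.35×10⁻³ Pa/m

2.35×10⁻³ Pa/m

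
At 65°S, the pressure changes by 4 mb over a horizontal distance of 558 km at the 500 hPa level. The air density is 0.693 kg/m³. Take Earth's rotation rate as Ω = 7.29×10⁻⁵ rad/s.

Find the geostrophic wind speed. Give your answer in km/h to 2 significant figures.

Coriolis parameter at 65°S:
f = 2Ω sin φ = 2 × 7.29×10⁻⁵ × sin 65° = 1.32×10⁻⁴ s⁻¹
Pressure gradient: |∂P/∂n| = 400 Pa / 558000 m = 7.17×10⁻⁴ Pa/m
Geostrophic balance (pressure-gradient force = Coriolis force):
V_g = (1/(fρ)) |∂P/∂n| = 7.17×10⁻⁴ / (1.32×10⁻⁴ × 0.693) = 7.83 m/s
Converting: 7.83 m/s × 3.6 = 28 km/h

28 km/h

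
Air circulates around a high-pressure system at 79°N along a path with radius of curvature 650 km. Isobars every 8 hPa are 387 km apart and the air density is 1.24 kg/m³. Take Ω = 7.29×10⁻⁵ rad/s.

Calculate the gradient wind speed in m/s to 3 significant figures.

Coriolis parameter at 79°N:
f = 2Ω sin φ = 2 × 7.29×10⁻⁵ × sin 79° = 1.43×10⁻⁴ s⁻¹
Pressure gradient: |∂P/∂n| = 800 Pa / 387000 m = 2.07×10⁻³ Pa/m
Geostrophic speed: V_g = |∂P/∂n|/(fρ) = 2.07×10⁻³/(1.43×10⁻⁴ × 1.24) = 11.6 m/s
Around a high, pressure-gradient force acts outward with centrifugal, so Coriolis balances both:
fV = (1/ρ)|∂P/∂n| + V²/R  →  V² − fR·V + fR·V_g = 0
With fR = 1.43×10⁻⁴ × 650×10³ m = 93.0 m/s:
V = [fR − √((fR)² − 4 fR V_g)]/2 = [93.0 − √(93.0² − 4×93.0×11.6)]/2 = 13.7 m/s
Supergeostrophic (V > V_g = 11.6 m/s), as expected around a high.

13.7 m/s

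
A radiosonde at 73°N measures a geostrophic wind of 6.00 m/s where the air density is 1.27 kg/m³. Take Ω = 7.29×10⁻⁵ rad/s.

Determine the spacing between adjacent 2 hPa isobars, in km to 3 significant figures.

Coriolis parameter at 73°N:
f = 2Ω sin φ = 2 × 7.29×10⁻⁵ × sin 73° = 1.39×10⁻⁴ s⁻¹
Geostrophic balance rearranged: |∂P/∂n| = f ρ V_g
|∂P/∂n| = 1.39×10⁻⁴ × 1.27 × 6.00 = 1.06×10⁻³ Pa/m
Isobar spacing: Δn = ΔP/|∂P/∂n| = 200 Pa / 1.06×10⁻³ Pa/m = 188244 m ≈ 188 km

188 km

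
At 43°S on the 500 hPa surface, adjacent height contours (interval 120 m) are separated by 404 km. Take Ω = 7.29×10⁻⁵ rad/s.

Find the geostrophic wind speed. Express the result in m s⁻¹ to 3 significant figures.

29.3 m s⁻¹

Coriolis parameter at 43°S:
f = 2Ω sin φ = 2 × 7.29×10⁻⁵ × sin 43° = 9.94×10⁻⁵ s⁻¹
Height gradient: |∂Z/∂n| = 120 m / 404000 m = 2.97×10⁻⁴
On a pressure surface, geostrophic balance gives V_g = (g/f)|∂Z/∂n|:
V_g = 9.81 × 2.97×10⁻⁴ / 9.94×10⁻⁵ = 29.3 m/s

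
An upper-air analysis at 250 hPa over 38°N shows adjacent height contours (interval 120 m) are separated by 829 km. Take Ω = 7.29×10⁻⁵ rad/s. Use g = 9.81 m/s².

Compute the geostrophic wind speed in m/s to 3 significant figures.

15.8 m/s

Coriolis parameter at 38°N:
f = 2Ω sin φ = 2 × 7.29×10⁻⁵ × sin 38° = 8.98×10⁻⁵ s⁻¹
Height gradient: |∂Z/∂n| = 120 m / 829000 m = 1.45×10⁻⁴
On a pressure surface, geostrophic balance gives V_g = (g/f)|∂Z/∂n|:
V_g = 9.81 × 1.45×10⁻⁴ / 8.98×10⁻⁵ = 15.8 m/s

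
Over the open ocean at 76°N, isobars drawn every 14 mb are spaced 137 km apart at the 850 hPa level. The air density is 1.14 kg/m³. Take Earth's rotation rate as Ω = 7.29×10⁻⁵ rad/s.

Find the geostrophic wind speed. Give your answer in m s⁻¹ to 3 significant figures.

63.4 m s⁻¹

Coriolis parameter at 76°N:
f = 2Ω sin φ = 2 × 7.29×10⁻⁵ × sin 76° = 1.41×10⁻⁴ s⁻¹
Pressure gradient: |∂P/∂n| = 1400 Pa / 137000 m = 1.02×10⁻² Pa/m
Geostrophic balance (pressure-gradient force = Coriolis force):
V_g = (1/(fρ)) |∂P/∂n| = 1.02×10⁻² / (1.41×10⁻⁴ × 1.14) = 63.4 m/s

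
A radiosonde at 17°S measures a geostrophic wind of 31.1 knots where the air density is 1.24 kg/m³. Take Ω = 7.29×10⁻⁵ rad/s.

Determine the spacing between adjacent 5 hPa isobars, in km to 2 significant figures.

590 km

Coriolis parameter at 17°S:
f = 2Ω sin φ = 2 × 7.29×10⁻⁵ × sin 17° = 4.26×10⁻⁵ s⁻¹
Wind speed in SI: 31.1 knots = 16.0 m/s
Geostrophic balance rearranged: |∂P/∂n| = f ρ V_g
|∂P/∂n| = 4.26×10⁻⁵ × 1.24 × 16.0 = 8.46×10⁻⁴ Pa/m
Isobar spacing: Δn = ΔP/|∂P/∂n| = 500 Pa / 8.46×10⁻⁴ Pa/m = 591231 m ≈ 590 km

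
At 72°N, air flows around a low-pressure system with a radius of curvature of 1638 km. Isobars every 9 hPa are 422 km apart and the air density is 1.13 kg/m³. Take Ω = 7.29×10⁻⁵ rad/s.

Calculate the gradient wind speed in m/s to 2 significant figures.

Coriolis parameter at 72°N:
f = 2Ω sin φ = 2 × 7.29×10⁻⁵ × sin 72° = 1.39×10⁻⁴ s⁻¹
Pressure gradient: |∂P/∂n| = 900 Pa / 422000 m = 2.13×10⁻³ Pa/m
Geostrophic speed: V_g = |∂P/∂n|/(fρ) = 2.13×10⁻³/(1.39×10⁻⁴ × 1.13) = 13.6 m/s
Around a low, centrifugal force acts outward with Coriolis, so pressure-gradient force balances both:
(1/ρ)|∂P/∂n| = fV + V²/R  →  V² + fR·V − fR·V_g = 0
With fR = 1.39×10⁻⁴ × 1638×10³ m = 227 m/s:
V = [−fR + √((fR)² + 4 fR V_g)]/2 = [−227 + √(227² + 4×227×13.6)]/2 = 12.9 m/s
Subgeostrophic (V < V_g = 13.6 m/s), as expected around a low.

13 m/s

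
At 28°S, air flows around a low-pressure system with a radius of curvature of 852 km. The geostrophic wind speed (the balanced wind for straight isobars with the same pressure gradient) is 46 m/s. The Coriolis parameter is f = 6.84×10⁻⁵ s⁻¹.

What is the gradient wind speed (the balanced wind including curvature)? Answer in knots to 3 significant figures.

58.8 knots

Around a low, centrifugal force acts outward with Coriolis, so pressure-gradient force balances both:
(1/ρ)|∂P/∂n| = fV + V²/R  →  V² + fR·V − fR·V_g = 0
With fR = 6.84×10⁻⁵ × 852×10³ m = 58.3 m/s:
V = [−fR + √((fR)² + 4 fR V_g)]/2 = [−58.3 + √(58.3² + 4×58.3×46)]/2 = 30.3 m/s
Subgeostrophic (V < V_g = 46 m/s), as expected around a low.
Converting: 30.3 m/s × 1.944 = 58.8 knots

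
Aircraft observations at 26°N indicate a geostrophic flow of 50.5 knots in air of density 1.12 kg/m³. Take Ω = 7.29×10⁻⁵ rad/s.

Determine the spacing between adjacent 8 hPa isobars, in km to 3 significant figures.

Coriolis parameter at 26°N:
f = 2Ω sin φ = 2 × 7.29×10⁻⁵ × sin 26° = 6.39×10⁻⁵ s⁻¹
Wind speed in SI: 50.5 knots = 26.0 m/s
Geostrophic balance rearranged: |∂P/∂n| = f ρ V_g
|∂P/∂n| = 6.39×10⁻⁵ × 1.12 × 26.0 = 1.86×10⁻³ Pa/m
Isobar spacing: Δn = ΔP/|∂P/∂n| = 800 Pa / 1.86×10⁻³ Pa/m = 430173 m ≈ 430 km

430 km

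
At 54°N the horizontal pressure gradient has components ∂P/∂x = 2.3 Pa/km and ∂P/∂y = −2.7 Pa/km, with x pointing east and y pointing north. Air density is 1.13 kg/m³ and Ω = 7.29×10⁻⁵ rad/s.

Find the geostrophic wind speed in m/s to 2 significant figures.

Coriolis parameter at 54°N:
f = 2Ω sin φ = 2 × 7.29×10⁻⁵ × sin 54° = 1.18×10⁻⁴ s⁻¹
Component geostrophic relations (x east, y north):
u_g = −(1/(fρ)) ∂P/∂y,  v_g = (1/(fρ)) ∂P/∂x
u_g = −(−2.7×10⁻³)/(1.18×10⁻⁴ × 1.13) = 20.3 m/s;  v_g = (2.3×10⁻³)/(1.18×10⁻⁴ × 1.13) = 17.3 m/s
|V_g| = √(u_g² + v_g²) = 26.6 m/s

27 m/s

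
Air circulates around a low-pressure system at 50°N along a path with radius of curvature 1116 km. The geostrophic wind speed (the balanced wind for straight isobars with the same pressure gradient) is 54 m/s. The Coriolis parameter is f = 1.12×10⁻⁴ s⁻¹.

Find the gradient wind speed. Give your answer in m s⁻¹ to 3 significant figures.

40.7 m s⁻¹

Around a low, centrifugal force acts outward with Coriolis, so pressure-gradient force balances both:
(1/ρ)|∂P/∂n| = fV + V²/R  →  V² + fR·V − fR·V_g = 0
With fR = 1.12×10⁻⁴ × 1116×10³ m = 125 m/s:
V = [−fR + √((fR)² + 4 fR V_g)]/2 = [−125 + √(125² + 4×125×54)]/2 = 40.7 m/s
Subgeostrophic (V < V_g = 54 m/s), as expected around a low.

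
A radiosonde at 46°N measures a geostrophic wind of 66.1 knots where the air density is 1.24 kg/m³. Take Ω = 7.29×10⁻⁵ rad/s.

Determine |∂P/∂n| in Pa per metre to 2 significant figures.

4.4×10⁻³ Pa/m

Coriolis parameter at 46°N:
f = 2Ω sin φ = 2 × 7.29×10⁻⁵ × sin 46° = 1.05×10⁻⁴ s⁻¹
Wind speed in SI: 66.1 knots = 34.0 m/s
Geostrophic balance rearranged: |∂P/∂n| = f ρ V_g
|∂P/∂n| = 1.05×10⁻⁴ × 1.24 × 34.0 = 4.42×10⁻³ Pa/m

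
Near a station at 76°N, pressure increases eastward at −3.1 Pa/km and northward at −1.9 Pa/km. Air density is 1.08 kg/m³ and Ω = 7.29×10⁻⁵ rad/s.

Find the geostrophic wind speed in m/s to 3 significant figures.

23.8 m/s

Coriolis parameter at 76°N:
f = 2Ω sin φ = 2 × 7.29×10⁻⁵ × sin 76° = 1.41×10⁻⁴ s⁻¹
Component geostrophic relations (x east, y north):
u_g = −(1/(fρ)) ∂P/∂y,  v_g = (1/(fρ)) ∂P/∂x
u_g = −(−1.9×10⁻³)/(1.41×10⁻⁴ × 1.08) = 12.4 m/s;  v_g = (−3.1×10⁻³)/(1.41×10⁻⁴ × 1.08) = −20.3 m/s
|V_g| = √(u_g² + v_g²) = 23.8 m/s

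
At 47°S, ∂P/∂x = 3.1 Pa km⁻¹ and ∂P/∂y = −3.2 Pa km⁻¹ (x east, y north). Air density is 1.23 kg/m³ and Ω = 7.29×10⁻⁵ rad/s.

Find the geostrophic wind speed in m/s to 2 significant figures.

34 m/s

Coriolis parameter at 47°S:
f = 2Ω sin φ = 2 × 7.29×10⁻⁵ × sin 47° = 1.07×10⁻⁴ s⁻¹
In the Southern Hemisphere f is negative: f = −1.07×10⁻⁴ s⁻¹.
Component geostrophic relations (x east, y north):
u_g = −(1/(fρ)) ∂P/∂y,  v_g = (1/(fρ)) ∂P/∂x
u_g = −(−3.2×10⁻³)/(−1.07×10⁻⁴ × 1.23) = −24.4 m/s;  v_g = (3.1×10⁻³)/(−1.07×10⁻⁴ × 1.23) = −23.6 m/s
|V_g| = √(u_g² + v_g²) = 34.0 m/s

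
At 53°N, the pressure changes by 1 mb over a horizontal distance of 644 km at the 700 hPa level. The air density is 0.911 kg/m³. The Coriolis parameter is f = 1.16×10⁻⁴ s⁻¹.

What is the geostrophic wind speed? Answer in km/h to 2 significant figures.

5.3 km/h

Pressure gradient: |∂P/∂n| = 100 Pa / 644000 m = 1.55×10⁻⁴ Pa/m
Geostrophic balance (pressure-gradient force = Coriolis force):
V_g = (1/(fρ)) |∂P/∂n| = 1.55×10⁻⁴ / (1.16×10⁻⁴ × 0.911) = 1.47 m/s
Converting: 1.47 m/s × 3.6 = 5.3 km/h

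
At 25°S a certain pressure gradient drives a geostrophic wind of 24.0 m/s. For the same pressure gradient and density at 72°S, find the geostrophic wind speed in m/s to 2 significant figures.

11 m/s

With the same pressure gradient and density, V_g ∝ 1/f ∝ 1/sin φ.
V₂ = V₁ · sin φ₁ / sin φ₂ = 24.0 × sin 25° / sin 72°
V₂ = 24.0 × 0.4226/0.9511 = 11 m/s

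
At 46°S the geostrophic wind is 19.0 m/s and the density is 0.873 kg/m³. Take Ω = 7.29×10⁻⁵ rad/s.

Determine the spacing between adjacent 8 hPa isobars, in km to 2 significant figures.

460 km

Coriolis parameter at 46°S:
f = 2Ω sin φ = 2 × 7.29×10⁻⁵ × sin 46° = 1.05×10⁻⁴ s⁻¹
Geostrophic balance rearranged: |∂P/∂n| = f ρ V_g
|∂P/∂n| = 1.05×10⁻⁴ × 0.873 × 19.0 = 1.74×10⁻³ Pa/m
Isobar spacing: Δn = ΔP/|∂P/∂n| = 800 Pa / 1.74×10⁻³ Pa/m = 459865 m ≈ 460 km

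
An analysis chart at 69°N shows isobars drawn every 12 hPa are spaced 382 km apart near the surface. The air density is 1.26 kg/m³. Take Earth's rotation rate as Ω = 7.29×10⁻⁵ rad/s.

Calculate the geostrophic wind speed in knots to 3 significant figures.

Coriolis parameter at 69°N:
f = 2Ω sin φ = 2 × 7.29×10⁻⁵ × sin 69° = 1.36×10⁻⁴ s⁻¹
Pressure gradient: |∂P/∂n| = 1200 Pa / 382000 m = 3.14×10⁻³ Pa/m
Geostrophic balance (pressure-gradient force = Coriolis force):
V_g = (1/(fρ)) |∂P/∂n| = 3.14×10⁻³ / (1.36×10⁻⁴ × 1.26) = 18.3 m/s
Converting: 18.3 m/s × 1.944 = 35.6 knots

35.6 knots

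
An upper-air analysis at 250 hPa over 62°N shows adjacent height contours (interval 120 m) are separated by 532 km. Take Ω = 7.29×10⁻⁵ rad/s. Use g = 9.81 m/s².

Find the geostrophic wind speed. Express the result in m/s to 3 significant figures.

Coriolis parameter at 62°N:
f = 2Ω sin φ = 2 × 7.29×10⁻⁵ × sin 62° = 1.29×10⁻⁴ s⁻¹
Height gradient: |∂Z/∂n| = 120 m / 532000 m = 2.26×10⁻⁴
On a pressure surface, geostrophic balance gives V_g = (g/f)|∂Z/∂n|:
V_g = 9.81 × 2.26×10⁻⁴ / 1.29×10⁻⁴ = 17.2 m/s

17.2 m/s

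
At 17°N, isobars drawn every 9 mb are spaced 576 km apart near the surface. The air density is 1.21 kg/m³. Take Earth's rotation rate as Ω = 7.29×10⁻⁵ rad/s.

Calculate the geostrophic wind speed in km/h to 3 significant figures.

Coriolis parameter at 17°N:
f = 2Ω sin φ = 2 × 7.29×10⁻⁵ × sin 17° = 4.26×10⁻⁵ s⁻¹
Pressure gradient: |∂P/∂n| = 900 Pa / 576000 m = 1.56×10⁻³ Pa/m
Geostrophic balance (pressure-gradient force = Coriolis force):
V_g = (1/(fρ)) |∂P/∂n| = 1.56×10⁻³ / (4.26×10⁻⁵ × 1.21) = 30.3 m/s
Converting: 30.3 m/s × 3.6 = 109 km/h

109 km/h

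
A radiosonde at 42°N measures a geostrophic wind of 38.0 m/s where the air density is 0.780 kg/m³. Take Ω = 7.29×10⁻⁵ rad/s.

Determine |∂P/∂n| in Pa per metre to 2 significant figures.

Coriolis parameter at 42°N:
f = 2Ω sin φ = 2 × 7.29×10⁻⁵ × sin 42° = 9.76×10⁻⁵ s⁻¹
Geostrophic balance rearranged: |∂P/∂n| = f ρ V_g
|∂P/∂n| = 9.76×10⁻⁵ × 0.780 × 38.0 = 2.89×10⁻³ Pa/m

2.9×10⁻³ Pa/m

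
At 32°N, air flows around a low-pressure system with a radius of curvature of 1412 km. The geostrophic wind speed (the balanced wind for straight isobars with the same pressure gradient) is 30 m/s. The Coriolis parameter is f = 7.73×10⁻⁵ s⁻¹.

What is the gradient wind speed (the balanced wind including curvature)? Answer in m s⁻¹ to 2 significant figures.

25 m s⁻¹

Around a low, centrifugal force acts outward with Coriolis, so pressure-gradient force balances both:
(1/ρ)|∂P/∂n| = fV + V²/R  →  V² + fR·V − fR·V_g = 0
With fR = 7.73×10⁻⁵ × 1412×10³ m = 109 m/s:
V = [−fR + √((fR)² + 4 fR V_g)]/2 = [−109 + √(109² + 4×109×30)]/2 = 24.5 m/s
Subgeostrophic (V < V_g = 30 m/s), as expected around a low.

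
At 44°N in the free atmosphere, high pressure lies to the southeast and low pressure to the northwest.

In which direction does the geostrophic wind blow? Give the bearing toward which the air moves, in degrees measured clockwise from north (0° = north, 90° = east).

The pressure-gradient force points toward the northwest (bearing 315°).
Geostrophic balance: in the Northern Hemisphere the Coriolis force deflects motion to the right, so the geostrophic wind blows 90° to the right of the pressure-gradient force (low pressure on the left).
Rotating 315° by 90° clockwise gives 045° — the wind blows toward the northeast.

045°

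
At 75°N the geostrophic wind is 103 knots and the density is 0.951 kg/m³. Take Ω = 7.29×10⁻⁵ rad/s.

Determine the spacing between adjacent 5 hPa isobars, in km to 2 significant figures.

70 km

Coriolis parameter at 75°N:
f = 2Ω sin φ = 2 × 7.29×10⁻⁵ × sin 75° = 1.41×10⁻⁴ s⁻¹
Wind speed in SI: 103 knots = 53.0 m/s
Geostrophic balance rearranged: |∂P/∂n| = f ρ V_g
|∂P/∂n| = 1.41×10⁻⁴ × 0.951 × 53.0 = 7.10×10⁻³ Pa/m
Isobar spacing: Δn = ΔP/|∂P/∂n| = 500 Pa / 7.10×10⁻³ Pa/m = 70455 m ≈ 70 km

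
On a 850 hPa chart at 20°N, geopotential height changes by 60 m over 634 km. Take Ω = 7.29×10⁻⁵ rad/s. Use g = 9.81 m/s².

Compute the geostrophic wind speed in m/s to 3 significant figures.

Coriolis parameter at 20°N:
f = 2Ω sin φ = 2 × 7.29×10⁻⁵ × sin 20° = 4.99×10⁻⁵ s⁻¹
Height gradient: |∂Z/∂n| = 60 m / 634000 m = 9.46×10⁻⁵
On a pressure surface, geostrophic balance gives V_g = (g/f)|∂Z/∂n|:
V_g = 9.81 × 9.46×10⁻⁵ / 4.99×10⁻⁵ = 18.6 m/s

18.6 m/s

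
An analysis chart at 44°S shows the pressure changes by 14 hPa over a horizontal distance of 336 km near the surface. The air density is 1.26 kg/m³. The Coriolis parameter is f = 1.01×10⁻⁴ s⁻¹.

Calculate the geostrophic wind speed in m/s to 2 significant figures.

Pressure gradient: |∂P/∂n| = 1400 Pa / 336000 m = 4.17×10⁻³ Pa/m
Geostrophic balance (pressure-gradient force = Coriolis force):
V_g = (1/(fρ)) |∂P/∂n| = 4.17×10⁻³ / (1.01×10⁻⁴ × 1.26) = 32.7 m/s

33 m/s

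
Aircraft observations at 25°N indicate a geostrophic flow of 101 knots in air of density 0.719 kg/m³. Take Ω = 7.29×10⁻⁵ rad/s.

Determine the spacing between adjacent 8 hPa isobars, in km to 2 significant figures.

350 km

Coriolis parameter at 25°N:
f = 2Ω sin φ = 2 × 7.29×10⁻⁵ × sin 25° = 6.16×10⁻⁵ s⁻¹
Wind speed in SI: 101 knots = 52.0 m/s
Geostrophic balance rearranged: |∂P/∂n| = f ρ V_g
|∂P/∂n| = 6.16×10⁻⁵ × 0.719 × 52.0 = 2.30×10⁻³ Pa/m
Isobar spacing: Δn = ΔP/|∂P/∂n| = 800 Pa / 2.30×10⁻³ Pa/m = 347533 m ≈ 350 km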